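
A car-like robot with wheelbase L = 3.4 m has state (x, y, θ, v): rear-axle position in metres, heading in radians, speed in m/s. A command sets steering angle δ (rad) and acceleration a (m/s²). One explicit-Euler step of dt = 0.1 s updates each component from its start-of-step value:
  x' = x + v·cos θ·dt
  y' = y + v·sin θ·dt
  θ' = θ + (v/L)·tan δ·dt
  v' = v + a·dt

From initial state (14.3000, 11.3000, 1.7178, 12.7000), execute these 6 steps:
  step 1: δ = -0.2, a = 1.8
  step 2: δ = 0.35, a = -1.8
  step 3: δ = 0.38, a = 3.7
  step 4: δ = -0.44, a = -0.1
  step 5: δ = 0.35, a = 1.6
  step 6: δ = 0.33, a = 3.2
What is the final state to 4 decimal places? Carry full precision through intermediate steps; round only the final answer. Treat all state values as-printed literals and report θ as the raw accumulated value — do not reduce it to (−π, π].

after step 1 (δ=-0.2, a=1.8): (14.113977, 12.556302, 1.642082, 12.880000)
after step 2 (δ=0.35, a=-1.8): (14.022239, 13.841031, 1.780363, 12.700000)
after step 3 (δ=0.38, a=3.7): (13.758033, 15.083245, 1.929556, 13.070000)
after step 4 (δ=-0.44, a=-0.1): (13.299129, 16.307032, 1.748582, 13.060000)
after step 5 (δ=0.35, a=1.6): (13.068162, 17.592447, 1.888796, 13.220000)
after step 6 (δ=0.33, a=3.2): (12.654816, 18.848165, 2.021978, 13.540000)

(12.6548, 18.8482, 2.0220, 13.5400)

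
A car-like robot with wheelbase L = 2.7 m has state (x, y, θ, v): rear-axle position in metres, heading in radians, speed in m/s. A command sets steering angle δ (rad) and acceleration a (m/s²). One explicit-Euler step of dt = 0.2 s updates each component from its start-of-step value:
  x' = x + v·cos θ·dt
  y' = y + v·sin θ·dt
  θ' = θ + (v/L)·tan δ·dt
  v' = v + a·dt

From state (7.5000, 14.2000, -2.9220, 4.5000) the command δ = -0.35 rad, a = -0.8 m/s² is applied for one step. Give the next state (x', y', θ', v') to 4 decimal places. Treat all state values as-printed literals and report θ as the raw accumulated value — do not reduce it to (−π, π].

(6.6216, 14.0040, -3.0437, 4.3400)

x' = 7.5000 + 4.5000·cos(-2.9220)·0.2 = 6.6216
y' = 14.2000 + 4.5000·sin(-2.9220)·0.2 = 14.0040
θ' = -2.9220 + (4.5000/2.7)·tan(-0.35)·0.2 = -3.0437
v' = 4.5000 − 0.8000·0.2 = 4.3400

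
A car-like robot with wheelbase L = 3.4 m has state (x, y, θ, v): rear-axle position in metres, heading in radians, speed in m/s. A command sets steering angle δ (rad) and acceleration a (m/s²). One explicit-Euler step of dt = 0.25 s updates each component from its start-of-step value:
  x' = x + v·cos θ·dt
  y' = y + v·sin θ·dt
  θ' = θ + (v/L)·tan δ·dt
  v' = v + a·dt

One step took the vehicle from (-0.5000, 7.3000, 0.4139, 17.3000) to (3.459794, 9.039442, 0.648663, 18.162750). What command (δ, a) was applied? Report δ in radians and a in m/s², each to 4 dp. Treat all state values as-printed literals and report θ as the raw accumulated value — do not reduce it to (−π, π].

a = (v'−v)/dt = (0.862750)/0.25 = 3.4510
Δθ = θ'−θ = 0.234763;  (v·dt/L) = 17.3000·0.25/3.4 = 1.272059
tan δ = Δθ·L/(v·dt) = 0.184554  →  δ = 0.1825

δ = 0.1825, a = 3.4510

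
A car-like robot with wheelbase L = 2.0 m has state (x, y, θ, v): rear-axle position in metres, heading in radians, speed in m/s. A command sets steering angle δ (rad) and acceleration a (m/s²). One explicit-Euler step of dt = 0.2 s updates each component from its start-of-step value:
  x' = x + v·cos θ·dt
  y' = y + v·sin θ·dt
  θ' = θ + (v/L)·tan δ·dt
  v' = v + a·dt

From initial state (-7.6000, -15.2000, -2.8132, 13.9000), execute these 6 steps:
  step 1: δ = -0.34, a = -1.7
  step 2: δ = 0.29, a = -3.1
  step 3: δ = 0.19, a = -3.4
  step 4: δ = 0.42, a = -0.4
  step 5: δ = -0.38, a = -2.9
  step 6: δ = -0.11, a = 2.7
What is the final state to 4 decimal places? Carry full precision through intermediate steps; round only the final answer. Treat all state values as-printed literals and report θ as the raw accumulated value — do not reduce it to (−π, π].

after step 1 (δ=-0.34, a=-1.7): (-10.231442, -16.096611, -3.304894, 13.560000)
after step 2 (δ=0.29, a=-3.1): (-12.907362, -15.655703, -2.900247, 12.940000)
after step 3 (δ=0.19, a=-3.4): (-15.420354, -16.274261, -2.651385, 12.260000)
after step 4 (δ=0.42, a=-0.4): (-17.583594, -17.428685, -2.103887, 12.180000)
after step 5 (δ=-0.38, a=-2.9): (-18.821563, -19.526668, -2.590371, 11.600000)
after step 6 (δ=-0.11, a=2.7): (-20.797937, -20.741717, -2.718489, 12.140000)

(-20.7979, -20.7417, -2.7185, 12.1400)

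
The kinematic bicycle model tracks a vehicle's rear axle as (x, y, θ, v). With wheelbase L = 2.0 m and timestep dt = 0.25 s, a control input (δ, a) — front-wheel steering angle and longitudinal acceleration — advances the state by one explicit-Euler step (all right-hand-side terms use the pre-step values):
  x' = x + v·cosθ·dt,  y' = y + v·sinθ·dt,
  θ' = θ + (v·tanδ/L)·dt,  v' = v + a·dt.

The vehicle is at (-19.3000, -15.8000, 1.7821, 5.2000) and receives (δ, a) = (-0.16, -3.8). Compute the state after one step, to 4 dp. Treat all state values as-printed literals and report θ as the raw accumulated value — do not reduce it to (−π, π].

(-19.5727, -14.5289, 1.6772, 4.2500)

x' = -19.3000 + 5.2000·cos(1.7821)·0.25 = -19.5727
y' = -15.8000 + 5.2000·sin(1.7821)·0.25 = -14.5289
θ' = 1.7821 + (5.2000/2.0)·tan(-0.16)·0.25 = 1.6772
v' = 5.2000 − 3.8000·0.25 = 4.2500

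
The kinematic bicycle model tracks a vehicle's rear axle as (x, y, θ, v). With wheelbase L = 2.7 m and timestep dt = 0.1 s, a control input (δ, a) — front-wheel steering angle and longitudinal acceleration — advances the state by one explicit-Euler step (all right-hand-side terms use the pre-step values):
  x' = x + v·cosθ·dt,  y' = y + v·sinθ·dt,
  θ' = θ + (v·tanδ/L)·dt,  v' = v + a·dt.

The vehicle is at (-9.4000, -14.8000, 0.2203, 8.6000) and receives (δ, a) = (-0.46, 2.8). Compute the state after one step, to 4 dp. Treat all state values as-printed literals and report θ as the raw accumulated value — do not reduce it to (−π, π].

x' = -9.4000 + 8.6000·cos(0.2203)·0.1 = -8.5608
y' = -14.8000 + 8.6000·sin(0.2203)·0.1 = -14.6121
θ' = 0.2203 + (8.6000/2.7)·tan(-0.46)·0.1 = 0.0625
v' = 8.6000 + 2.8000·0.1 = 8.8800

(-8.5608, -14.6121, 0.0625, 8.8800)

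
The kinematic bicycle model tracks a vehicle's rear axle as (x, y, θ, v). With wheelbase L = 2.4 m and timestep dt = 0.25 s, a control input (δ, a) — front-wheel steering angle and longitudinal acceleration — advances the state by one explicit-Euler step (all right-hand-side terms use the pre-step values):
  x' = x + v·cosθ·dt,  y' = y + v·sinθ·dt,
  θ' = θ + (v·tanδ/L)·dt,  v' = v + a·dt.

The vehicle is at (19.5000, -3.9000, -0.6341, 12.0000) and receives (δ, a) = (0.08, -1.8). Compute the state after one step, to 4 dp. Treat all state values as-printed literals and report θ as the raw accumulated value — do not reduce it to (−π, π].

(21.9168, -5.6774, -0.5339, 11.5500)

x' = 19.5000 + 12.0000·cos(-0.6341)·0.25 = 21.9168
y' = -3.9000 + 12.0000·sin(-0.6341)·0.25 = -5.6774
θ' = -0.6341 + (12.0000/2.4)·tan(0.08)·0.25 = -0.5339
v' = 12.0000 − 1.8000·0.25 = 11.5500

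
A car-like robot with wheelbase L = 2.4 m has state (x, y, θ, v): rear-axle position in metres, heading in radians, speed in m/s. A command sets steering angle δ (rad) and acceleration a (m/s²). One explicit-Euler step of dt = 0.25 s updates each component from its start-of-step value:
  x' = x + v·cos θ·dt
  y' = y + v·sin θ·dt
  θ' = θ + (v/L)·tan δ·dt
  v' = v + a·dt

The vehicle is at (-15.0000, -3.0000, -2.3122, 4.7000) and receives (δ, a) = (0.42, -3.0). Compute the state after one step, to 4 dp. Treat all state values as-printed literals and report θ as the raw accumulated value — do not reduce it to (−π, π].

x' = -15.0000 + 4.7000·cos(-2.3122)·0.25 = -15.7935
y' = -3.0000 + 4.7000·sin(-2.3122)·0.25 = -3.8666
θ' = -2.3122 + (4.7000/2.4)·tan(0.42)·0.25 = -2.0936
v' = 4.7000 − 3.0000·0.25 = 3.9500

(-15.7935, -3.8666, -2.0936, 3.9500)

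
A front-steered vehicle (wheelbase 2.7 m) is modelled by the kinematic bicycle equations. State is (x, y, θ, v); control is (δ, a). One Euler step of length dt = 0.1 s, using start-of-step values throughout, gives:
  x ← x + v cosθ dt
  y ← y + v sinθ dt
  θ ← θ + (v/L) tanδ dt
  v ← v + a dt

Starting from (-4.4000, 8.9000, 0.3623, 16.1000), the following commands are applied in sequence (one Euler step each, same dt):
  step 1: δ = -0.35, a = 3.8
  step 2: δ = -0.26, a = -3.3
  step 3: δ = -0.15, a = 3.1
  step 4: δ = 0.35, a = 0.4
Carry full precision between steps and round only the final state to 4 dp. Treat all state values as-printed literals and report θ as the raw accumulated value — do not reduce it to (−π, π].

(1.9874, 9.5019, 0.1144, 16.5000)

after step 1 (δ=-0.35, a=3.8): (-2.894515, 9.470626, 0.144635, 16.480000)
after step 2 (δ=-0.26, a=-3.3): (-1.263722, 9.708154, -0.017737, 16.150000)
after step 3 (δ=-0.15, a=3.1): (0.351024, 9.679510, -0.108138, 16.460000)
after step 4 (δ=0.35, a=0.4): (1.987409, 9.501862, 0.114394, 16.500000)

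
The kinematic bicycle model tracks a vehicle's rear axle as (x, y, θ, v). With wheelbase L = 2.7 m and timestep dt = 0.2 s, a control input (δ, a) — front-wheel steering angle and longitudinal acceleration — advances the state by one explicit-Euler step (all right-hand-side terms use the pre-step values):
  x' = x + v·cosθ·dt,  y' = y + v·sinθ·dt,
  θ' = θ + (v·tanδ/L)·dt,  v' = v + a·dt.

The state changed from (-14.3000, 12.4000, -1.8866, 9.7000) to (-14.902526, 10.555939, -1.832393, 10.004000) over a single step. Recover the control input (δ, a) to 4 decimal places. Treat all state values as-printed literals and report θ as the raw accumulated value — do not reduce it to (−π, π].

δ = 0.0753, a = 1.5200

a = (v'−v)/dt = (0.304000)/0.2 = 1.5200
Δθ = θ'−θ = 0.054207;  (v·dt/L) = 9.7000·0.2/2.7 = 0.718519
tan δ = Δθ·L/(v·dt) = 0.075443  →  δ = 0.0753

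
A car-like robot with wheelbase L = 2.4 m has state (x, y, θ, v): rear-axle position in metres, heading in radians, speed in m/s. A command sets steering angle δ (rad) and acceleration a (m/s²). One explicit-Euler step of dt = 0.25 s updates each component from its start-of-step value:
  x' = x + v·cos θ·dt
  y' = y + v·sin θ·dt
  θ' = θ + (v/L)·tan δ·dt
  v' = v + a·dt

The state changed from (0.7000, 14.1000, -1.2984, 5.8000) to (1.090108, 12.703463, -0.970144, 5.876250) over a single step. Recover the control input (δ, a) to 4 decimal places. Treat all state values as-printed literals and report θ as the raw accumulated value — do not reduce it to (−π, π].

δ = 0.4977, a = 0.3050

a = (v'−v)/dt = (0.076250)/0.25 = 0.3050
Δθ = θ'−θ = 0.328256;  (v·dt/L) = 5.8000·0.25/2.4 = 0.604167
tan δ = Δθ·L/(v·dt) = 0.543320  →  δ = 0.4977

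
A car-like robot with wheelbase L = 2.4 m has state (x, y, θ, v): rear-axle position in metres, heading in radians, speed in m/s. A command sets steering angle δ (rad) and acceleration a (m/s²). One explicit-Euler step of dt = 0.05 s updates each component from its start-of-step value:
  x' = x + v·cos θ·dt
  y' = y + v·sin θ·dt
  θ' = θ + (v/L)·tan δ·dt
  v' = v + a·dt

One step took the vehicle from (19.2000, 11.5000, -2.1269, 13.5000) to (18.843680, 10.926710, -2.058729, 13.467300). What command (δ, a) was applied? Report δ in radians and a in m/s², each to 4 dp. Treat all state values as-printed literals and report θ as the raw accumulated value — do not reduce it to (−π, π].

a = (v'−v)/dt = (-0.032700)/0.05 = -0.6540
Δθ = θ'−θ = 0.068171;  (v·dt/L) = 13.5000·0.05/2.4 = 0.281250
tan δ = Δθ·L/(v·dt) = 0.242386  →  δ = 0.2378

δ = 0.2378, a = -0.6540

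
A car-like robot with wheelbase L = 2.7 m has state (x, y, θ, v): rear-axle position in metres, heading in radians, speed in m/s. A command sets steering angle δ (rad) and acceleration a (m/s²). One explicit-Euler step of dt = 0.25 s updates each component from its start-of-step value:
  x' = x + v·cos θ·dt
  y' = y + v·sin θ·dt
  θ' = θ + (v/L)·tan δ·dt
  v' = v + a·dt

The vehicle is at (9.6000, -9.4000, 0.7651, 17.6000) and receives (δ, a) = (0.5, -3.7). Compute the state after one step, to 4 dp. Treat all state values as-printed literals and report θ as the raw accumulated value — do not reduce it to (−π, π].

x' = 9.6000 + 17.6000·cos(0.7651)·0.25 = 12.7738
y' = -9.4000 + 17.6000·sin(0.7651)·0.25 = -6.3525
θ' = 0.7651 + (17.6000/2.7)·tan(0.5)·0.25 = 1.6554
v' = 17.6000 − 3.7000·0.25 = 16.6750

(12.7738, -6.3525, 1.6554, 16.6750)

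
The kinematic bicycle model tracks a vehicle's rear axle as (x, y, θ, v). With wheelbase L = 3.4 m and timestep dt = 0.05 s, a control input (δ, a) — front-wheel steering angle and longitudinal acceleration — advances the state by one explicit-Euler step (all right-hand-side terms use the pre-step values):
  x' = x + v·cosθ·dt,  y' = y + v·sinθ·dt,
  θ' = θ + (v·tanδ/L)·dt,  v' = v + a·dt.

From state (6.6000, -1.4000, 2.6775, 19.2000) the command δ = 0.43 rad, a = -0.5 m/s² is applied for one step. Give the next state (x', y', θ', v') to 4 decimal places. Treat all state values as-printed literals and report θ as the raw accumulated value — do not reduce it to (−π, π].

(5.7415, -0.9703, 2.8070, 19.1750)

x' = 6.6000 + 19.2000·cos(2.6775)·0.05 = 5.7415
y' = -1.4000 + 19.2000·sin(2.6775)·0.05 = -0.9703
θ' = 2.6775 + (19.2000/3.4)·tan(0.43)·0.05 = 2.8070
v' = 19.2000 − 0.5000·0.05 = 19.1750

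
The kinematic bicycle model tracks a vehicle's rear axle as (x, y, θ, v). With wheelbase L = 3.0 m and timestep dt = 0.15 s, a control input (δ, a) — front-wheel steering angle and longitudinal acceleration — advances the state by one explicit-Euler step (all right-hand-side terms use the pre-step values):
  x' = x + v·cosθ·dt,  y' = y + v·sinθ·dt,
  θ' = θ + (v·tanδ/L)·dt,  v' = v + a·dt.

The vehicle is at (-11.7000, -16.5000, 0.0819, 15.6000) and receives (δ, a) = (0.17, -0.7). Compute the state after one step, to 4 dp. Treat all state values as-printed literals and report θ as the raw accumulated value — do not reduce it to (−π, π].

x' = -11.7000 + 15.6000·cos(0.0819)·0.15 = -9.3678
y' = -16.5000 + 15.6000·sin(0.0819)·0.15 = -16.3086
θ' = 0.0819 + (15.6000/3.0)·tan(0.17)·0.15 = 0.2158
v' = 15.6000 − 0.7000·0.15 = 15.4950

(-9.3678, -16.3086, 0.2158, 15.4950)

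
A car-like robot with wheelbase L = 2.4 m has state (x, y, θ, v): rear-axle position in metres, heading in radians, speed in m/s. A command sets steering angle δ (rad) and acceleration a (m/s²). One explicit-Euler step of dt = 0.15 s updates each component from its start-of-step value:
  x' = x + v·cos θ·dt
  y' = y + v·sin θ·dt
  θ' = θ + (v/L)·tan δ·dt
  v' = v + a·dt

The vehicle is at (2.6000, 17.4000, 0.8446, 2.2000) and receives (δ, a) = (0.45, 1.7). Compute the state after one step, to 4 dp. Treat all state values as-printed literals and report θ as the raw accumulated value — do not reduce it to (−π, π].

(2.8191, 17.6467, 0.9110, 2.4550)

x' = 2.6000 + 2.2000·cos(0.8446)·0.15 = 2.8191
y' = 17.4000 + 2.2000·sin(0.8446)·0.15 = 17.6467
θ' = 0.8446 + (2.2000/2.4)·tan(0.45)·0.15 = 0.9110
v' = 2.2000 + 1.7000·0.15 = 2.4550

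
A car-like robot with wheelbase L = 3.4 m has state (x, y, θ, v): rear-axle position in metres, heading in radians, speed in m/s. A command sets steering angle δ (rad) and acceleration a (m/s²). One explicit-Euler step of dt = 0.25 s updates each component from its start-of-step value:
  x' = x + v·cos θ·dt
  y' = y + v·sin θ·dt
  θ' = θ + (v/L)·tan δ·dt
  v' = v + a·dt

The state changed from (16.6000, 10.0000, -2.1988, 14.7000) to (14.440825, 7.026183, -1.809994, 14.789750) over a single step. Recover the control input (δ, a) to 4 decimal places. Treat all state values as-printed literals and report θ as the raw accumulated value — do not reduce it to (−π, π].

δ = 0.3453, a = 0.3590

a = (v'−v)/dt = (0.089750)/0.25 = 0.3590
Δθ = θ'−θ = 0.388806;  (v·dt/L) = 14.7000·0.25/3.4 = 1.080882
tan δ = Δθ·L/(v·dt) = 0.359712  →  δ = 0.3453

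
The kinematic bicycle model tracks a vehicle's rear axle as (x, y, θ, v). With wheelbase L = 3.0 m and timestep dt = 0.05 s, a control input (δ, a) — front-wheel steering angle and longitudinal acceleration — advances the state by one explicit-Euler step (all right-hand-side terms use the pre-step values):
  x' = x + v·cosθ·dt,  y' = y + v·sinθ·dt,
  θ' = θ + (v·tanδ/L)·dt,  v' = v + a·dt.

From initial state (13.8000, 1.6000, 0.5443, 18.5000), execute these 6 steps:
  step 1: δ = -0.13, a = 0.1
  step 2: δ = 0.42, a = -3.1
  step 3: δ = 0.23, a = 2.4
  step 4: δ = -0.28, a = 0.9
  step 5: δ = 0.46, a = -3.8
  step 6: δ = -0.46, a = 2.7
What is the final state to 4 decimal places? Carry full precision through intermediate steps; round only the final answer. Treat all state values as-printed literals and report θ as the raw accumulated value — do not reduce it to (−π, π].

after step 1 (δ=-0.13, a=0.1): (14.591328, 2.078983, 0.503989, 18.505000)
after step 2 (δ=0.42, a=-3.1): (15.401535, 2.525807, 0.641720, 18.350000)
after step 3 (δ=0.23, a=2.4): (16.136515, 3.074999, 0.713329, 18.470000)
after step 4 (δ=-0.28, a=0.9): (16.834855, 3.679295, 0.624810, 18.515000)
after step 5 (δ=0.46, a=-3.8): (17.585707, 4.220806, 0.777697, 18.325000)
after step 6 (δ=-0.46, a=2.7): (18.238563, 4.863684, 0.626379, 18.460000)

(18.2386, 4.8637, 0.6264, 18.4600)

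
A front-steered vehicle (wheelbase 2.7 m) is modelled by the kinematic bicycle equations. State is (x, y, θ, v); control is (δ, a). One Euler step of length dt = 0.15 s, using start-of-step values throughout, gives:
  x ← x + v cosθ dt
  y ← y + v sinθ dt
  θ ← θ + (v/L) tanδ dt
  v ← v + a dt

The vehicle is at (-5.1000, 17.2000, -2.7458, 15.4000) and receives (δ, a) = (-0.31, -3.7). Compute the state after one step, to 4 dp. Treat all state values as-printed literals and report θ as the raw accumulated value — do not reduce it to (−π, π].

(-7.2314, 16.3094, -3.0199, 14.8450)

x' = -5.1000 + 15.4000·cos(-2.7458)·0.15 = -7.2314
y' = 17.2000 + 15.4000·sin(-2.7458)·0.15 = 16.3094
θ' = -2.7458 + (15.4000/2.7)·tan(-0.31)·0.15 = -3.0199
v' = 15.4000 − 3.7000·0.15 = 14.8450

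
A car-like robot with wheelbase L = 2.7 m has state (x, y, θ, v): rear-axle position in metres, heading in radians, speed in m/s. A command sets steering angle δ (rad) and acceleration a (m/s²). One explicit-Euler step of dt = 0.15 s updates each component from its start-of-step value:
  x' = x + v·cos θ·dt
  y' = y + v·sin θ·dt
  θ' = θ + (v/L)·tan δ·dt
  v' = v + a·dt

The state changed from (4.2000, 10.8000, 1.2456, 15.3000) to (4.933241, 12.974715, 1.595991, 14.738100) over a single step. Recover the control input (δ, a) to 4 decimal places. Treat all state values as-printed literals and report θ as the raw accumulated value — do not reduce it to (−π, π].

δ = 0.3910, a = -3.7460

a = (v'−v)/dt = (-0.561900)/0.15 = -3.7460
Δθ = θ'−θ = 0.350391;  (v·dt/L) = 15.3000·0.15/2.7 = 0.850000
tan δ = Δθ·L/(v·dt) = 0.412225  →  δ = 0.3910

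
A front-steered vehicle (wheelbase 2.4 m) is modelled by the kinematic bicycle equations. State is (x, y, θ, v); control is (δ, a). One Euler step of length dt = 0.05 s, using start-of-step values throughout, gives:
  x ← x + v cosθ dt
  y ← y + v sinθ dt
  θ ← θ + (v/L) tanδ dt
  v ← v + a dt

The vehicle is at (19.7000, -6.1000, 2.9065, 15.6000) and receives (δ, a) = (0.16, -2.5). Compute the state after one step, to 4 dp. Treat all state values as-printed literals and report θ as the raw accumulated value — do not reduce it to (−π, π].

x' = 19.7000 + 15.6000·cos(2.9065)·0.05 = 18.9415
y' = -6.1000 + 15.6000·sin(2.9065)·0.05 = -5.9183
θ' = 2.9065 + (15.6000/2.4)·tan(0.16)·0.05 = 2.9589
v' = 15.6000 − 2.5000·0.05 = 15.4750

(18.9415, -5.9183, 2.9589, 15.4750)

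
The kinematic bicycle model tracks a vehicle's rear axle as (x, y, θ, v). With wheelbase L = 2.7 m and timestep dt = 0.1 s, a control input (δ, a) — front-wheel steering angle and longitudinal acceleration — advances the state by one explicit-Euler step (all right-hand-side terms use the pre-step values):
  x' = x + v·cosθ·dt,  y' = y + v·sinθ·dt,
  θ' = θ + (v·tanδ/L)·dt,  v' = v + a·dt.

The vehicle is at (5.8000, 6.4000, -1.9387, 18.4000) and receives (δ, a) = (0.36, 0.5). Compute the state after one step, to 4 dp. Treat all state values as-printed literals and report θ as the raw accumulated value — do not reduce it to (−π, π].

(5.1382, 4.6831, -1.6822, 18.4500)

x' = 5.8000 + 18.4000·cos(-1.9387)·0.1 = 5.1382
y' = 6.4000 + 18.4000·sin(-1.9387)·0.1 = 4.6831
θ' = -1.9387 + (18.4000/2.7)·tan(0.36)·0.1 = -1.6822
v' = 18.4000 + 0.5000·0.1 = 18.4500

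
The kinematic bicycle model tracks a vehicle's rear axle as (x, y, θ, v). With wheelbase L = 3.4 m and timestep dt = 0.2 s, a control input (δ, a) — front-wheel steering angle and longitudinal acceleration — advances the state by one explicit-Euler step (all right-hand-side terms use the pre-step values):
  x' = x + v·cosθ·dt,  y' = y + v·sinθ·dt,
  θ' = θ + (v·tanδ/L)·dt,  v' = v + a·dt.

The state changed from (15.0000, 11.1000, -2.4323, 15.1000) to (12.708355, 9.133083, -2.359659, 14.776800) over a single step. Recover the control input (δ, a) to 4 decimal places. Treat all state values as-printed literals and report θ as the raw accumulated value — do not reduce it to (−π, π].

a = (v'−v)/dt = (-0.323200)/0.2 = -1.6160
Δθ = θ'−θ = 0.072641;  (v·dt/L) = 15.1000·0.2/3.4 = 0.888235
tan δ = Δθ·L/(v·dt) = 0.081781  →  δ = 0.0816

δ = 0.0816, a = -1.6160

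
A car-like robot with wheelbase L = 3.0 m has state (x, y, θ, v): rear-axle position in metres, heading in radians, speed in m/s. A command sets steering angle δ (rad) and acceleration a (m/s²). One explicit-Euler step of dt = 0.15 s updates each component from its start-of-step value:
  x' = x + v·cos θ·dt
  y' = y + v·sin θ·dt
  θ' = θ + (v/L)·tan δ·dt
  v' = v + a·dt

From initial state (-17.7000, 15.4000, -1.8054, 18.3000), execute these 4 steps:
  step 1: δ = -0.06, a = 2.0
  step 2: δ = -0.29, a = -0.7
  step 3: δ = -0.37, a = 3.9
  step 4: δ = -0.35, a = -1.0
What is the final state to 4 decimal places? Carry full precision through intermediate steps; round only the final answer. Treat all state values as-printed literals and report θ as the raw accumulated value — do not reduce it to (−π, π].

after step 1 (δ=-0.06, a=2.0): (-18.338096, 12.730195, -1.860366, 18.600000)
after step 2 (δ=-0.29, a=-0.7): (-19.134752, 10.056352, -2.137890, 18.495000)
after step 3 (δ=-0.37, a=3.9): (-20.625031, 7.716366, -2.496566, 19.080000)
after step 4 (δ=-0.35, a=-1.0): (-22.912010, 5.995676, -2.844804, 18.930000)

(-22.9120, 5.9957, -2.8448, 18.9300)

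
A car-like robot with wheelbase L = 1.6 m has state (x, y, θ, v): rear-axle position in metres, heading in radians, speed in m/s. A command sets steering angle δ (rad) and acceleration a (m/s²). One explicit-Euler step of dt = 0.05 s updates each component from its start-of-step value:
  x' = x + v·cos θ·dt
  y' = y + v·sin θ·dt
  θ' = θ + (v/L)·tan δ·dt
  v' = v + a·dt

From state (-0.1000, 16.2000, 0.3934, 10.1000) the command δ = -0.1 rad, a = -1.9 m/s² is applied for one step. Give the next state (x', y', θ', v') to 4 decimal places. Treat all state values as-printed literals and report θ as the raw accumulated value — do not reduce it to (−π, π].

x' = -0.1000 + 10.1000·cos(0.3934)·0.05 = 0.3664
y' = 16.2000 + 10.1000·sin(0.3934)·0.05 = 16.3936
θ' = 0.3934 + (10.1000/1.6)·tan(-0.1)·0.05 = 0.3617
v' = 10.1000 − 1.9000·0.05 = 10.0050

(0.3664, 16.3936, 0.3617, 10.0050)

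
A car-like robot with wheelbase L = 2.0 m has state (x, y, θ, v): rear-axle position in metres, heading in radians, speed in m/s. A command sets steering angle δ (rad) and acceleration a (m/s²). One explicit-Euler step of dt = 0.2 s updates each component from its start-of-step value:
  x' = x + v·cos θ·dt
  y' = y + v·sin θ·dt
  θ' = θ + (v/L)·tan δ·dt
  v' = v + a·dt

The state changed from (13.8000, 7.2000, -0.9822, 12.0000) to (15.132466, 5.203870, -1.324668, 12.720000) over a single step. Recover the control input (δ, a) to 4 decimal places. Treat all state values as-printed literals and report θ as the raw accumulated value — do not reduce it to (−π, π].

a = (v'−v)/dt = (0.720000)/0.2 = 3.6000
Δθ = θ'−θ = -0.342468;  (v·dt/L) = 12.0000·0.2/2.0 = 1.200000
tan δ = Δθ·L/(v·dt) = -0.285390  →  δ = -0.2780

δ = -0.2780, a = 3.6000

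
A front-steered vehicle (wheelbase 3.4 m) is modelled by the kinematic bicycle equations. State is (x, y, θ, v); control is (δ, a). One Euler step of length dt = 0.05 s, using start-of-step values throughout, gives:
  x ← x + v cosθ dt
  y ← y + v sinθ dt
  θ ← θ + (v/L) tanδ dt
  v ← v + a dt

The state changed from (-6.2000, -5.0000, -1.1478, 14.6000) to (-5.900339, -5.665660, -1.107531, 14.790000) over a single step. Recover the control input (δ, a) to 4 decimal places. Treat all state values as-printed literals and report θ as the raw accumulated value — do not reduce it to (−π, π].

a = (v'−v)/dt = (0.190000)/0.05 = 3.8000
Δθ = θ'−θ = 0.040269;  (v·dt/L) = 14.6000·0.05/3.4 = 0.214706
tan δ = Δθ·L/(v·dt) = 0.187554  →  δ = 0.1854

δ = 0.1854, a = 3.8000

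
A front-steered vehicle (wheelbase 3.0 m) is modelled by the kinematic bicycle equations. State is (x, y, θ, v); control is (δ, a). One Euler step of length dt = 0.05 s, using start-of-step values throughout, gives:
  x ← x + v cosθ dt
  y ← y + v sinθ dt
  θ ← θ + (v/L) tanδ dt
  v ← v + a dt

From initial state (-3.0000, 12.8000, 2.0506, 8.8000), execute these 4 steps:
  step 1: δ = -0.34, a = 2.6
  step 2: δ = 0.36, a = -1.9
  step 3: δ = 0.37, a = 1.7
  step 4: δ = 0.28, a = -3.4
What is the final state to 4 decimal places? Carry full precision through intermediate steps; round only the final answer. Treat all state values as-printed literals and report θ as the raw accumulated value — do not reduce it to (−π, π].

(-3.8236, 14.3699, 2.1546, 8.7500)

after step 1 (δ=-0.34, a=2.6): (-3.203106, 13.190318, 1.998719, 8.930000)
after step 2 (δ=0.36, a=-1.9): (-3.388395, 13.596557, 2.054740, 8.835000)
after step 3 (δ=0.37, a=1.7): (-3.593930, 13.987579, 2.111853, 8.920000)
after step 4 (δ=0.28, a=-3.4): (-3.823639, 14.369875, 2.154602, 8.750000)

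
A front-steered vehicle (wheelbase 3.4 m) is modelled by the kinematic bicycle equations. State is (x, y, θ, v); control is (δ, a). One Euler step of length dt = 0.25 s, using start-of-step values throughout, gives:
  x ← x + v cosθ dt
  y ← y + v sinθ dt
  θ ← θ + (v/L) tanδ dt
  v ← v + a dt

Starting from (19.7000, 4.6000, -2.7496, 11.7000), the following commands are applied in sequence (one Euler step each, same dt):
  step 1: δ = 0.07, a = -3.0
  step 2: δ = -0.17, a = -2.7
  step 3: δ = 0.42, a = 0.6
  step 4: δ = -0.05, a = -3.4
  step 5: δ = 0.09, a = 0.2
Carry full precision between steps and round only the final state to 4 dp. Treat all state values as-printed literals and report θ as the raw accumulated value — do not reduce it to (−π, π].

(8.0614, -1.4653, -2.4649, 9.6250)

after step 1 (δ=0.07, a=-3.0): (16.996862, 3.482560, -2.689281, 10.950000)
after step 2 (δ=-0.17, a=-2.7): (14.534648, 2.286147, -2.827490, 10.275000)
after step 3 (δ=0.42, a=0.6): (12.091576, 1.492497, -2.490098, 10.425000)
after step 4 (δ=-0.05, a=-3.4): (10.019143, -0.087870, -2.528457, 9.575000)
after step 5 (δ=0.09, a=0.2): (8.061421, -1.465317, -2.464921, 9.625000)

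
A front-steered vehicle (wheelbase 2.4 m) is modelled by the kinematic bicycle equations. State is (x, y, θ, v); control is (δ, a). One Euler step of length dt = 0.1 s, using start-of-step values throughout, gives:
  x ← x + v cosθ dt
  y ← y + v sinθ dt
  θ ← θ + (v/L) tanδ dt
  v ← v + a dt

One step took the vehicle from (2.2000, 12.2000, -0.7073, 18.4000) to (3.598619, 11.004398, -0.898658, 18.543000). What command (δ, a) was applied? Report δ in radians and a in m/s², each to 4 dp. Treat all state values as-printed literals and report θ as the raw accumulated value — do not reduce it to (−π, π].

a = (v'−v)/dt = (0.143000)/0.1 = 1.4300
Δθ = θ'−θ = -0.191358;  (v·dt/L) = 18.4000·0.1/2.4 = 0.766667
tan δ = Δθ·L/(v·dt) = -0.249597  →  δ = -0.2446

δ = -0.2446, a = 1.4300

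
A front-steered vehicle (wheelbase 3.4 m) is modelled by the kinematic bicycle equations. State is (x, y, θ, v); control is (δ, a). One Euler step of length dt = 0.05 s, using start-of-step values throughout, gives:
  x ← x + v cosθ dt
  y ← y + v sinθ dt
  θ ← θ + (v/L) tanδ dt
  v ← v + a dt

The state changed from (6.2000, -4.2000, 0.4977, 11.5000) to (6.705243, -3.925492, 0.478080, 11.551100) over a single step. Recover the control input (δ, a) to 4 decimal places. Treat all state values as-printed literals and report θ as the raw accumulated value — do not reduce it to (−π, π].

a = (v'−v)/dt = (0.051100)/0.05 = 1.0220
Δθ = θ'−θ = -0.019620;  (v·dt/L) = 11.5000·0.05/3.4 = 0.169118
tan δ = Δθ·L/(v·dt) = -0.116014  →  δ = -0.1155

δ = -0.1155, a = 1.0220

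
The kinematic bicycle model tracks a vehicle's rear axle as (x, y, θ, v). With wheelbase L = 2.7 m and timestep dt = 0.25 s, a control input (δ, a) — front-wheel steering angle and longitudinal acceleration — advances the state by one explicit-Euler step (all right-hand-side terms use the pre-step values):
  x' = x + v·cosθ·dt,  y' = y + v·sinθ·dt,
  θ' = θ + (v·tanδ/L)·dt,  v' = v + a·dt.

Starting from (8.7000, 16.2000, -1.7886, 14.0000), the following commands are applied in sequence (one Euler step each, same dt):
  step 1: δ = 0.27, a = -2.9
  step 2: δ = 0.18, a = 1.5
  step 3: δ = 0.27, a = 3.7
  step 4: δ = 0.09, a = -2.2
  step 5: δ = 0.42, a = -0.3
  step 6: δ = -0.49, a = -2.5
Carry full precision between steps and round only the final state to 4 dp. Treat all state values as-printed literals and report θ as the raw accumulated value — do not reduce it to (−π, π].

after step 1 (δ=0.27, a=-2.9): (7.943700, 12.782690, -1.429839, 13.275000)
after step 2 (δ=0.18, a=1.5): (8.409953, 9.496855, -1.206169, 13.650000)
after step 3 (δ=0.27, a=3.7): (9.626856, 6.308704, -0.856377, 14.575000)
after step 4 (δ=0.09, a=-2.2): (12.014164, 3.555947, -0.734590, 14.025000)
after step 5 (δ=0.42, a=-0.3): (14.616172, 1.205768, -0.154666, 13.950000)
after step 6 (δ=-0.49, a=-2.5): (18.062042, 0.668519, -0.843625, 13.325000)

(18.0620, 0.6685, -0.8436, 13.3250)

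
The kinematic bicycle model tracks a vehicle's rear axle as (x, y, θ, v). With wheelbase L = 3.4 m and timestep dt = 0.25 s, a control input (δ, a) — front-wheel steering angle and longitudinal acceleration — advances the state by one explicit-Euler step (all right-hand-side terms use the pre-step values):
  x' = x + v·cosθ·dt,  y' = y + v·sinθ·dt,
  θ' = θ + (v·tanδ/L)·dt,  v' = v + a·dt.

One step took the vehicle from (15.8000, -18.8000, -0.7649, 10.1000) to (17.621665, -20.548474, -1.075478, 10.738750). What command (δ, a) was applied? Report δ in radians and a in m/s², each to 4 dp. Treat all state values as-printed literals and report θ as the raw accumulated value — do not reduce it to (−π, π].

a = (v'−v)/dt = (0.638750)/0.25 = 2.5550
Δθ = θ'−θ = -0.310578;  (v·dt/L) = 10.1000·0.25/3.4 = 0.742647
tan δ = Δθ·L/(v·dt) = -0.418204  →  δ = -0.3961

δ = -0.3961, a = 2.5550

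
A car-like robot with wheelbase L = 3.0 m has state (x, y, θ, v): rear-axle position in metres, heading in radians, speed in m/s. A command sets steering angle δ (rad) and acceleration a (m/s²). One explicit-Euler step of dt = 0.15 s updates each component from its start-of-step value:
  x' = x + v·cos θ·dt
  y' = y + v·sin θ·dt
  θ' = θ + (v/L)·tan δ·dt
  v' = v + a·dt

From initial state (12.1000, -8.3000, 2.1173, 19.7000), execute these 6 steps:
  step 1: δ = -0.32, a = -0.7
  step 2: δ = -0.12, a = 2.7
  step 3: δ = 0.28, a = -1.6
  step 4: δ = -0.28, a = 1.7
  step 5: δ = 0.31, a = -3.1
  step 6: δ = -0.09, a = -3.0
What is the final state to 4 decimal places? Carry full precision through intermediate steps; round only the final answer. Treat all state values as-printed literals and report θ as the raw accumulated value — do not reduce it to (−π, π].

(6.9642, 8.4754, 1.9085, 19.1000)

after step 1 (δ=-0.32, a=-0.7): (10.564277, -5.775405, 1.790881, 19.595000)
after step 2 (δ=-0.12, a=2.7): (9.922601, -2.907053, 1.672744, 20.000000)
after step 3 (δ=0.28, a=-1.6): (9.617288, 0.077370, 1.960298, 19.760000)
after step 4 (δ=-0.28, a=1.7): (8.491775, 2.819362, 1.676194, 20.015000)
after step 5 (δ=0.31, a=-3.1): (8.175929, 5.804952, 1.996762, 19.550000)
after step 6 (δ=-0.09, a=-3.0): (6.964219, 8.475404, 1.908549, 19.100000)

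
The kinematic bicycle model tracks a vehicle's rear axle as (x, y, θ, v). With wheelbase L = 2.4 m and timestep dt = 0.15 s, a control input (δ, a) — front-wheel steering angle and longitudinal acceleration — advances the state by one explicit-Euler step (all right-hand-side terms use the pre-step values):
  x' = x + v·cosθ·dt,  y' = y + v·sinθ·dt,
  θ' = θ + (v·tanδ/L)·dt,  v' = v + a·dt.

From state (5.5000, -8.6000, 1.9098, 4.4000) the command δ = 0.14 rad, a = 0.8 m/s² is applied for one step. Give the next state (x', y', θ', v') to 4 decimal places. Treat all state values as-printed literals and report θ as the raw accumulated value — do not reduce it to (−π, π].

(5.2805, -7.9776, 1.9486, 4.5200)

x' = 5.5000 + 4.4000·cos(1.9098)·0.15 = 5.2805
y' = -8.6000 + 4.4000·sin(1.9098)·0.15 = -7.9776
θ' = 1.9098 + (4.4000/2.4)·tan(0.14)·0.15 = 1.9486
v' = 4.4000 + 0.8000·0.15 = 4.5200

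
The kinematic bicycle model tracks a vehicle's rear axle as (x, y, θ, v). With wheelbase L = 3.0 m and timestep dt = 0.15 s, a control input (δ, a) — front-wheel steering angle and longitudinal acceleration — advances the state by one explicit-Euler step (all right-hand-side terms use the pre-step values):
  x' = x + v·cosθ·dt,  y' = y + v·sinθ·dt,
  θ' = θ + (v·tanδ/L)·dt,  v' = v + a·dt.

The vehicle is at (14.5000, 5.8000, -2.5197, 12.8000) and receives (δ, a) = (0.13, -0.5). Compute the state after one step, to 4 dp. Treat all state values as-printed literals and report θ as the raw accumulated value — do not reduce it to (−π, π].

(12.9395, 4.6815, -2.4360, 12.7250)

x' = 14.5000 + 12.8000·cos(-2.5197)·0.15 = 12.9395
y' = 5.8000 + 12.8000·sin(-2.5197)·0.15 = 4.6815
θ' = -2.5197 + (12.8000/3.0)·tan(0.13)·0.15 = -2.4360
v' = 12.8000 − 0.5000·0.15 = 12.7250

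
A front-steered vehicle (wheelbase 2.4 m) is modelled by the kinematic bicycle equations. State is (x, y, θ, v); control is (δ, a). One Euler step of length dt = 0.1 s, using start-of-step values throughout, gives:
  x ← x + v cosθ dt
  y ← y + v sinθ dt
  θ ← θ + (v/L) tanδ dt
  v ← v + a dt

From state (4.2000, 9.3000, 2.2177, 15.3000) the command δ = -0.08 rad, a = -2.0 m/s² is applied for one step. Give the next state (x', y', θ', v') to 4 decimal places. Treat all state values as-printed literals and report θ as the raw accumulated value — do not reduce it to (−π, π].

(3.2778, 10.5209, 2.1666, 15.1000)

x' = 4.2000 + 15.3000·cos(2.2177)·0.1 = 3.2778
y' = 9.3000 + 15.3000·sin(2.2177)·0.1 = 10.5209
θ' = 2.2177 + (15.3000/2.4)·tan(-0.08)·0.1 = 2.1666
v' = 15.3000 − 2.0000·0.1 = 15.1000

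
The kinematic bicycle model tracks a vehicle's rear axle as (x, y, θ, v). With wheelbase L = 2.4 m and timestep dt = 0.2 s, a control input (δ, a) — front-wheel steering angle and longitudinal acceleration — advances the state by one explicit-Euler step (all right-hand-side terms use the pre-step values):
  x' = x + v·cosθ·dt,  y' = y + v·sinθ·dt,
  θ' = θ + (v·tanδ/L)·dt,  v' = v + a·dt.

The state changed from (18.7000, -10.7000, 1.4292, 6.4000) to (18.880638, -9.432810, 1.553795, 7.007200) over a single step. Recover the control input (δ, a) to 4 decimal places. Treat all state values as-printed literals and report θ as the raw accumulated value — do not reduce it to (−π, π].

a = (v'−v)/dt = (0.607200)/0.2 = 3.0360
Δθ = θ'−θ = 0.124595;  (v·dt/L) = 6.4000·0.2/2.4 = 0.533333
tan δ = Δθ·L/(v·dt) = 0.233616  →  δ = 0.2295

δ = 0.2295, a = 3.0360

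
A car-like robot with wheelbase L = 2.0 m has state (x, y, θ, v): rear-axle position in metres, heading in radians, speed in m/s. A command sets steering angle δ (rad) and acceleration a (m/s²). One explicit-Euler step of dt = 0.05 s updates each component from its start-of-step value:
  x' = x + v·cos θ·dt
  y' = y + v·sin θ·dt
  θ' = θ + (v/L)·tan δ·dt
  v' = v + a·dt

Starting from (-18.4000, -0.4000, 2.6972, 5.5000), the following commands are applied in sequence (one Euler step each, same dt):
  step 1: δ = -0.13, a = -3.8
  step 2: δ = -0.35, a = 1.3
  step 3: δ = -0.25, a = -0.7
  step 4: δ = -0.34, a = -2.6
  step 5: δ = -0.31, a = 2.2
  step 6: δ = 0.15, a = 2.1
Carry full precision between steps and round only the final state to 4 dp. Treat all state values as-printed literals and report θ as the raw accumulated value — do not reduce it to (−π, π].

(-19.7791, 0.4095, 2.5276, 5.4250)

after step 1 (δ=-0.13, a=-3.8): (-18.648290, -0.281775, 2.679224, 5.310000)
after step 2 (δ=-0.35, a=1.3): (-18.885912, -0.163343, 2.630766, 5.375000)
after step 3 (δ=-0.25, a=-0.7): (-19.120353, -0.031952, 2.596455, 5.340000)
after step 4 (δ=-0.34, a=-2.6): (-19.348653, 0.106497, 2.549231, 5.210000)
after step 5 (δ=-0.31, a=2.2): (-19.564770, 0.251940, 2.507508, 5.320000)
after step 6 (δ=0.15, a=2.1): (-19.779064, 0.409529, 2.527609, 5.425000)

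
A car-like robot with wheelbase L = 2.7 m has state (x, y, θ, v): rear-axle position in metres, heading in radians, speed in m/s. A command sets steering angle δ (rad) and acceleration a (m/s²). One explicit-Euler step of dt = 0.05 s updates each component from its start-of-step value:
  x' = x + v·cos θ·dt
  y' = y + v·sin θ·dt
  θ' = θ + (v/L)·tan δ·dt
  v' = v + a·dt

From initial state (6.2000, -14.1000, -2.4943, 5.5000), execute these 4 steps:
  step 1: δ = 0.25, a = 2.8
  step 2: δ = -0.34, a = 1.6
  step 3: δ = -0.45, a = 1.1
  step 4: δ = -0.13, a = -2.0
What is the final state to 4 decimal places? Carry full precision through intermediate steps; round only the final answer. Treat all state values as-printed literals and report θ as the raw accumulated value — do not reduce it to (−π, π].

(5.2894, -14.7711, -2.5704, 5.6750)

after step 1 (δ=0.25, a=2.8): (5.980627, -14.265833, -2.468293, 5.640000)
after step 2 (δ=-0.34, a=1.6): (5.760169, -14.441679, -2.505239, 5.720000)
after step 3 (δ=-0.45, a=1.1): (5.530148, -14.611640, -2.556407, 5.775000)
after step 4 (δ=-0.13, a=-2.0): (5.289443, -14.771132, -2.570388, 5.675000)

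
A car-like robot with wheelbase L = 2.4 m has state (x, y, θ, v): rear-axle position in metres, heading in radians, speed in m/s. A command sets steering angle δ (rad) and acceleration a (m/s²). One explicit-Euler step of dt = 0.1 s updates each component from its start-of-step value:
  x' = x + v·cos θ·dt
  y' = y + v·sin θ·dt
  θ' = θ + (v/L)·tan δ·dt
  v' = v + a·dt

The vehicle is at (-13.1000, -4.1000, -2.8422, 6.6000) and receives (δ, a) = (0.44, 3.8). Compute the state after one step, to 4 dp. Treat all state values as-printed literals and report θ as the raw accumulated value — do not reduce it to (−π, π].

(-13.7306, -4.2947, -2.7127, 6.9800)

x' = -13.1000 + 6.6000·cos(-2.8422)·0.1 = -13.7306
y' = -4.1000 + 6.6000·sin(-2.8422)·0.1 = -4.2947
θ' = -2.8422 + (6.6000/2.4)·tan(0.44)·0.1 = -2.7127
v' = 6.6000 + 3.8000·0.1 = 6.9800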